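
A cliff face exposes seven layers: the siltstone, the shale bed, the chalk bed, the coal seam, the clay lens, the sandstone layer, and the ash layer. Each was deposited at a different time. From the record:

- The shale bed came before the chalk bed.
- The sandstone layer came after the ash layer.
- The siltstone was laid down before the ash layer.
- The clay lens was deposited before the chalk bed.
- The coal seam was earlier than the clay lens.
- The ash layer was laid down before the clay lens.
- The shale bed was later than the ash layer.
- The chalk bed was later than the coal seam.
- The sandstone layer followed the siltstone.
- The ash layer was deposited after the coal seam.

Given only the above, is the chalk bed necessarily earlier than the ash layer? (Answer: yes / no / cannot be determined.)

Tracing the constraints gives the ash layer → the shale bed → the chalk bed, so the ash layer must come before the chalk bed.
That means the chalk bed cannot be before the ash layer.

no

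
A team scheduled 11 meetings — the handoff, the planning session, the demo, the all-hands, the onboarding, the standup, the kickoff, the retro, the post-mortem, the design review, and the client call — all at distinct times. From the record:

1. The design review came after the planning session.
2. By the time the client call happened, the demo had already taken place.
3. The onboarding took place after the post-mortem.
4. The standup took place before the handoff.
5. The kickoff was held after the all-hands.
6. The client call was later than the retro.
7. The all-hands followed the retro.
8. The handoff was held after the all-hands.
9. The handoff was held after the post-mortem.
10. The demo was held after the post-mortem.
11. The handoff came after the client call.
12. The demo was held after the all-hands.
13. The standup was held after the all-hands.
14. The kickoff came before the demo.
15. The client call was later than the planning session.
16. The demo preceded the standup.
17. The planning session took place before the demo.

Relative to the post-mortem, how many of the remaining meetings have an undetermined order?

5

Forced after the post-mortem: the client call, the demo, the handoff, the onboarding, and the standup.
That leaves the all-hands, the design review, the kickoff, the planning session, and the retro with no forced order relative to the post-mortem — 5.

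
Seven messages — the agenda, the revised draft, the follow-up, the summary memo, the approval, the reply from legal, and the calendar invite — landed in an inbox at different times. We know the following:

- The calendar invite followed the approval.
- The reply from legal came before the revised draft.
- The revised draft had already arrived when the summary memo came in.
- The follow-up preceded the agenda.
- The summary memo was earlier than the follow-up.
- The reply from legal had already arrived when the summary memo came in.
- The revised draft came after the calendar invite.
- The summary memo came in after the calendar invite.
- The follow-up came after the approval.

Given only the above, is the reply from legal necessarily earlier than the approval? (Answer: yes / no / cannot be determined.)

cannot be determined

No chain of stated constraints runs from the reply from legal to the approval, and none runs from the approval to the reply from legal either.
So the relative order of the reply from legal and the approval is not fixed by the given facts.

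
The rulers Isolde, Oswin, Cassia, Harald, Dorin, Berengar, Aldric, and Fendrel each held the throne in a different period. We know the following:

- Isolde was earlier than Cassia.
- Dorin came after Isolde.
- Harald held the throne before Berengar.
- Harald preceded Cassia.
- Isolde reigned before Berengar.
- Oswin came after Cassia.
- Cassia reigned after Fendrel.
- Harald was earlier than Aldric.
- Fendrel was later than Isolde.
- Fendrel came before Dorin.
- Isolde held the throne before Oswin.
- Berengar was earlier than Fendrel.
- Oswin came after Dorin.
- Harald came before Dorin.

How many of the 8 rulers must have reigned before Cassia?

Directly stated before Cassia: Fendrel, Harald, and Isolde.
Berengar reaches Cassia via Berengar → Fendrel → Cassia.
No chain forces Oswin (or any of the others) ahead of Cassia.
That's Berengar, Fendrel, Harald, and Isolde — 4 in all.

4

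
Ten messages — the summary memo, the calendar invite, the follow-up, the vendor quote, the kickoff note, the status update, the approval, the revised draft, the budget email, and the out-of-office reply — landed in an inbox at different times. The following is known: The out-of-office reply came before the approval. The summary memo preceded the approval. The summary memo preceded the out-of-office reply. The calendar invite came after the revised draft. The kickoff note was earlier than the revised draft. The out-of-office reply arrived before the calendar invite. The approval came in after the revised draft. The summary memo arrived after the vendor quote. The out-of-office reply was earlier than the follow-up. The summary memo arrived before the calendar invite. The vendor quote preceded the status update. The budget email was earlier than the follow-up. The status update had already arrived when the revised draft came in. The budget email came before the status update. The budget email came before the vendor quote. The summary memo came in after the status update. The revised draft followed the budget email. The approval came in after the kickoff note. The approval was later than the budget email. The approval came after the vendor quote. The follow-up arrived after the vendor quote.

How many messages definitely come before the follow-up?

Directly stated before the follow-up: the budget email, the out-of-office reply, and the vendor quote.
The status update reaches the follow-up via the status update → the summary memo → the out-of-office reply → the follow-up.
The summary memo reaches the follow-up via the summary memo → the out-of-office reply → the follow-up.
That's the budget email, the out-of-office reply, the status update, the summary memo, and the vendor quote — 5 in all.

5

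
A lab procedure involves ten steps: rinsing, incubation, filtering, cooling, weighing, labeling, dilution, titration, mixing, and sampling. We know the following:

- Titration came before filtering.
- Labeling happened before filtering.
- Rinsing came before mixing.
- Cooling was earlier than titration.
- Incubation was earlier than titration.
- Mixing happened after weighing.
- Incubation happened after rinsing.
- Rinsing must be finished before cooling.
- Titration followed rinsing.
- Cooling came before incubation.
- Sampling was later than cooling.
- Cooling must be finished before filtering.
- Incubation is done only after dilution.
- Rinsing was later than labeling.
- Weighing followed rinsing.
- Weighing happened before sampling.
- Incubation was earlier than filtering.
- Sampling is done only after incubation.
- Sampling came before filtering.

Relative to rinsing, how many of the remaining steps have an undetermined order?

1

Forced before rinsing: labeling; forced after rinsing: cooling, filtering, incubation, mixing, sampling, titration, and weighing.
That leaves dilution with no forced order relative to rinsing — 1.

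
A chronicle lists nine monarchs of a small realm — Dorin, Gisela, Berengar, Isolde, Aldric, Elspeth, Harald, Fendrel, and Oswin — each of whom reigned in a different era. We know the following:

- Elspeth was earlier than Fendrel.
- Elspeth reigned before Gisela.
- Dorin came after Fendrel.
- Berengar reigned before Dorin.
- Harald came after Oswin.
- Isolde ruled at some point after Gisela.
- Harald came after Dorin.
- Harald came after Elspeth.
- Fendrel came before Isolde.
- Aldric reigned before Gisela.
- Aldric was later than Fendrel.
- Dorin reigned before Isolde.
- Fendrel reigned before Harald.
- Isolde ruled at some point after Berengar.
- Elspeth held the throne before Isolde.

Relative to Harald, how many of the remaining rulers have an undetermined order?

3

Forced before Harald: Berengar, Dorin, Elspeth, Fendrel, and Oswin.
That leaves Aldric, Gisela, and Isolde with no forced order relative to Harald — 3.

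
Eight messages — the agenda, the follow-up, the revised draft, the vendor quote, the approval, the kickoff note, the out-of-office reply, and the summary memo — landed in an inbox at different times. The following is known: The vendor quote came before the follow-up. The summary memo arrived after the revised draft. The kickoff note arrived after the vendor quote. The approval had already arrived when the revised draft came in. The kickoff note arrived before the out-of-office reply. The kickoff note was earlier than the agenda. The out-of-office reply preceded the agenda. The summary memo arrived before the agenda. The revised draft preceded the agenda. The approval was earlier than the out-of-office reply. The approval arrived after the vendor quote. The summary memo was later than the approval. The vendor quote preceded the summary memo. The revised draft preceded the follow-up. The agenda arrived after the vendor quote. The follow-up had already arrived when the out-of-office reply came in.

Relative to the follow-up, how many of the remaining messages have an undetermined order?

Forced before the follow-up: the approval, the revised draft, and the vendor quote; forced after the follow-up: the agenda and the out-of-office reply.
That leaves the kickoff note and the summary memo with no forced order relative to the follow-up — 2.

2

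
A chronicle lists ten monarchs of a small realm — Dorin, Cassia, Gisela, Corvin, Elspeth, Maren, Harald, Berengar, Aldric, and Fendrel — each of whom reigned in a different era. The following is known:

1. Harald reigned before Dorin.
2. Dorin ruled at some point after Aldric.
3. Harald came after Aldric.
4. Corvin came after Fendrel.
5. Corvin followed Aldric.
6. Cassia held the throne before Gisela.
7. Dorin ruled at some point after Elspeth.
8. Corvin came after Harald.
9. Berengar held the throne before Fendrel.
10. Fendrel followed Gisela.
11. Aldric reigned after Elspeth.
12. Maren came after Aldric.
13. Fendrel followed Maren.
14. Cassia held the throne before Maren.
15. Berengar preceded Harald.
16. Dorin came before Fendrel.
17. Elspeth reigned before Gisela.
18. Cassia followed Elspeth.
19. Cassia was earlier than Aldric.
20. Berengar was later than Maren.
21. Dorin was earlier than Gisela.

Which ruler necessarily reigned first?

Elspeth

Elspeth has a chain of constraints placing them before every other ruler, so Elspeth must be first.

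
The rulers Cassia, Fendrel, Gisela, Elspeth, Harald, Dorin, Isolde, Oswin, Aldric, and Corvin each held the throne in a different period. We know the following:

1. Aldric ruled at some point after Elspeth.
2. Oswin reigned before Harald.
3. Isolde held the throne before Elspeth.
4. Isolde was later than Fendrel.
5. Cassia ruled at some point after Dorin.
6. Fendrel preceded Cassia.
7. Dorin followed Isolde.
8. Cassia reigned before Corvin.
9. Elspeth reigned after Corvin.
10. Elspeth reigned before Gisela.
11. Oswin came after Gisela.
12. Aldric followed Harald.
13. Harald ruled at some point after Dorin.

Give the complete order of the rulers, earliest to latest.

Fendrel, Isolde, Dorin, Cassia, Corvin, Elspeth, Gisela, Oswin, Harald, Aldric

The constraints fix every adjacent pair, so only one ordering works:
Fendrel → Isolde → Dorin → Cassia → Corvin → Elspeth → Gisela → Oswin → Harald → Aldric.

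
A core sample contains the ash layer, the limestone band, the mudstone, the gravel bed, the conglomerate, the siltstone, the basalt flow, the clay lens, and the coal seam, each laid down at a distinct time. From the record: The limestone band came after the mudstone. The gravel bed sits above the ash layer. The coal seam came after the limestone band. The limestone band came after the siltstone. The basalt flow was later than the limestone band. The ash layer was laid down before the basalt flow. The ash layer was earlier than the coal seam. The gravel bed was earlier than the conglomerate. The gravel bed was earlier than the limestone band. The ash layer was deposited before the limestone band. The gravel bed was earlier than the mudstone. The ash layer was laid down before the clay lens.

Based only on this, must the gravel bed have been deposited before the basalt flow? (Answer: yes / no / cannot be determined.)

Chain the constraints: the gravel bed → the limestone band → the basalt flow. Each link is directly stated, so the gravel bed comes before the basalt flow.

yes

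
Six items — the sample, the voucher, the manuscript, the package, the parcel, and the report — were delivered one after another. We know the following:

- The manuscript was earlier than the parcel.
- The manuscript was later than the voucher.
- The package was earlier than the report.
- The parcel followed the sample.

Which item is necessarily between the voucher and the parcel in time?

the manuscript

Tracing the constraints gives the voucher → the manuscript → the parcel, so the manuscript sits after the voucher and before the parcel.
No other item is forced both after the voucher and before the parcel.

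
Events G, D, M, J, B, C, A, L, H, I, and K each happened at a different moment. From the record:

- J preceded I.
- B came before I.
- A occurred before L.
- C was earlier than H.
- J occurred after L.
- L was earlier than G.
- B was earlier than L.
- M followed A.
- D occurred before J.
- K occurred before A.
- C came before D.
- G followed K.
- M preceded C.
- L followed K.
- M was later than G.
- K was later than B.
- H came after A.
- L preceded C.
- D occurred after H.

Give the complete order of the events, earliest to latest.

B, K, A, L, G, M, C, H, D, J, I

The constraints fix every adjacent pair, so only one ordering works:
B → K → A → L → G → M → C → H → D → J → I.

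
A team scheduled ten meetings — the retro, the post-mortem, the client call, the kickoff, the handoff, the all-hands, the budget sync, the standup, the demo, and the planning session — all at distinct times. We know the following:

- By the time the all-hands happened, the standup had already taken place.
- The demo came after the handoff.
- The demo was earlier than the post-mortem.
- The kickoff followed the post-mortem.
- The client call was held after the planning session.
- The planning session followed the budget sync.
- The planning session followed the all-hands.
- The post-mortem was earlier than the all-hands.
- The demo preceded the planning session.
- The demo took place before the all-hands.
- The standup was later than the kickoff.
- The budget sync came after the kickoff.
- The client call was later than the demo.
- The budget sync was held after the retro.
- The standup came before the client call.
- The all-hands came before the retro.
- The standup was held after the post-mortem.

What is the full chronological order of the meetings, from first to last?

the handoff, the demo, the post-mortem, the kickoff, the standup, the all-hands, the retro, the budget sync, the planning session, the client call

The constraints fix every adjacent pair, so only one ordering works:
the handoff → the demo → the post-mortem → the kickoff → the standup → the all-hands → the retro → the budget sync → the planning session → the client call.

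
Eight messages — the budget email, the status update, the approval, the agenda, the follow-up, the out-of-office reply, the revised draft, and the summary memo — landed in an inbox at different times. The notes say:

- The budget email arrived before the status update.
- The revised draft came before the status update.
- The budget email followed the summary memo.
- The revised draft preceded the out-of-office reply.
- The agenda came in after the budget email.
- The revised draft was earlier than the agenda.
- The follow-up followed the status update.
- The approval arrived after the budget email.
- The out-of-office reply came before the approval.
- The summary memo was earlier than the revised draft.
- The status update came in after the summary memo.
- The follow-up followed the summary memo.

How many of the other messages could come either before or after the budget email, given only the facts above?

2

Forced before the budget email: the summary memo; forced after the budget email: the agenda, the approval, the follow-up, and the status update.
That leaves the out-of-office reply and the revised draft with no forced order relative to the budget email — 2.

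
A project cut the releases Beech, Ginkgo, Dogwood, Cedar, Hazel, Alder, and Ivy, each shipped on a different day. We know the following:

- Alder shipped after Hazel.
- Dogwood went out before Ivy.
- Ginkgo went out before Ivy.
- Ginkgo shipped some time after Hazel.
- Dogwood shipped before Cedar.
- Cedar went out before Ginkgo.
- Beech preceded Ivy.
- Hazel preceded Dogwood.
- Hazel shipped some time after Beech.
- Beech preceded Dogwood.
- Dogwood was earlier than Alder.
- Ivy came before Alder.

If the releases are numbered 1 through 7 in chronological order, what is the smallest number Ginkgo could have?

Beech, Cedar, Dogwood, and Hazel must all come before Ginkgo — 4 forced predecessors.
Nothing else is forced ahead of Ginkgo, so its earliest slot is position 4 + 1 = 5.

5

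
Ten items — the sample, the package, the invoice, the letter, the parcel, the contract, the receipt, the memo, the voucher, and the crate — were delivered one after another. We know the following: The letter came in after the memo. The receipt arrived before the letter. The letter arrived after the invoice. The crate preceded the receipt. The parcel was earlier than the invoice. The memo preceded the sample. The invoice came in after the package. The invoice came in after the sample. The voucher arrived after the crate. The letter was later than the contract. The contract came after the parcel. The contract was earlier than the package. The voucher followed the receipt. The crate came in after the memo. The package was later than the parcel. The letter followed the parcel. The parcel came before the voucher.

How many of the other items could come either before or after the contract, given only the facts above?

5

Forced before the contract: the parcel; forced after the contract: the invoice, the letter, and the package.
That leaves the crate, the memo, the receipt, the sample, and the voucher with no forced order relative to the contract — 5.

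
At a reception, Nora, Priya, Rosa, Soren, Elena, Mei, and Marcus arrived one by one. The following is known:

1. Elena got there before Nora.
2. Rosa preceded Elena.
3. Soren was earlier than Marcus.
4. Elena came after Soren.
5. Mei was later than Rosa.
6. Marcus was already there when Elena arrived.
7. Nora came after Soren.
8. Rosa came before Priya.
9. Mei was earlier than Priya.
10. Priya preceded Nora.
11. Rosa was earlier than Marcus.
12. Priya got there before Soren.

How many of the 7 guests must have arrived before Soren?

Directly stated before Soren: Priya.
Mei reaches Soren via Mei → Priya → Soren.
Rosa reaches Soren via Rosa → Priya → Soren.
That's Mei, Priya, and Rosa — 3 in all.

3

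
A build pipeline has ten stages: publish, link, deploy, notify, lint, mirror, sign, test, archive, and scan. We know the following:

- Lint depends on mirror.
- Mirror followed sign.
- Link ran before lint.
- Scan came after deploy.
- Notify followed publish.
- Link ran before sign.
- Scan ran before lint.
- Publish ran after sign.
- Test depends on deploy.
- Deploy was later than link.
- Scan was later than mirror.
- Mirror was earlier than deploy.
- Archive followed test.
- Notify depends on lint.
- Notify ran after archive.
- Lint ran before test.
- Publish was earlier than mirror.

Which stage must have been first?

Link has a chain of constraints placing it before every other stage, so link must be first.

link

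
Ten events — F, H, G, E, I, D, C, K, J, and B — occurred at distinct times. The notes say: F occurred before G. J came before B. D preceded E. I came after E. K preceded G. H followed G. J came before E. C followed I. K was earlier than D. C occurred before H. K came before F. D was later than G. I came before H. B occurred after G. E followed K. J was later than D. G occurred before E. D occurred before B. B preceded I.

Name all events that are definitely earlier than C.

B, D, E, F, G, I, J, K

Directly stated before C: I.
B reaches C via B → I → C.
D reaches C via D → B → I → C.
E reaches C via E → I → C.
Likewise F, G, J, and K each reach C by chaining the stated constraints.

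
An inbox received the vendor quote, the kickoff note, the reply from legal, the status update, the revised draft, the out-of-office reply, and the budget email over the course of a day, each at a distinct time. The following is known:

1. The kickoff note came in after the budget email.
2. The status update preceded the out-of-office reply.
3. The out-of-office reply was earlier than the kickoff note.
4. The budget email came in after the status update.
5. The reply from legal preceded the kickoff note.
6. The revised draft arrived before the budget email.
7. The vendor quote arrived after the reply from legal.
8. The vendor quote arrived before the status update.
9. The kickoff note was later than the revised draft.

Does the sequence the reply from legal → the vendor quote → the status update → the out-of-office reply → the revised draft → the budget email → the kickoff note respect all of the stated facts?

yes

Check each stated constraint against the proposed order — e.g. the out-of-office reply is ahead of the kickoff note; the reply from legal is ahead of the kickoff note. Every pair is in the required order; nothing is violated.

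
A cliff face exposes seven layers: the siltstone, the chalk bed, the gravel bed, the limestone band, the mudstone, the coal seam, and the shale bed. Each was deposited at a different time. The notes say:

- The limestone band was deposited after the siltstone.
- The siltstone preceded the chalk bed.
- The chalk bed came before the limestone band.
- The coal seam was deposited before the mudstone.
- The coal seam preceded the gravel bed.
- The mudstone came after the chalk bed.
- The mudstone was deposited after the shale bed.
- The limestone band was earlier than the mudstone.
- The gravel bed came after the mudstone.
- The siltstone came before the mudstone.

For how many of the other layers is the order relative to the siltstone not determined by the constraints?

2

Forced after the siltstone: the chalk bed, the gravel bed, the limestone band, and the mudstone.
That leaves the coal seam and the shale bed with no forced order relative to the siltstone — 2.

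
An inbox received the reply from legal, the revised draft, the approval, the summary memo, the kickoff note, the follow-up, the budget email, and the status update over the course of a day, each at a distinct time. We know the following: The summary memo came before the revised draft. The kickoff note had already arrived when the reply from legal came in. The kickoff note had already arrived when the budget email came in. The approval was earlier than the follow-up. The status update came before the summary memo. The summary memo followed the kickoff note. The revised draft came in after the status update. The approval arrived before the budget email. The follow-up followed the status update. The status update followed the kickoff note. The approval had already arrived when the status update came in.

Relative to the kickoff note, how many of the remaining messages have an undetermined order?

Forced after the kickoff note: the budget email, the follow-up, the reply from legal, the revised draft, the status update, and the summary memo.
That leaves the approval with no forced order relative to the kickoff note — 1.

1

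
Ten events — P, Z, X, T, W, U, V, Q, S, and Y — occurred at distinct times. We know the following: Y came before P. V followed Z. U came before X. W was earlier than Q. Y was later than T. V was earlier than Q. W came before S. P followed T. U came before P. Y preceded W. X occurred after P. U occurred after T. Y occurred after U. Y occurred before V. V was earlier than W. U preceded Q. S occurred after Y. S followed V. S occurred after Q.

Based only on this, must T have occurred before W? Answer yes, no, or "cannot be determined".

Chain the constraints: T → Y → W. Each link is directly stated, so T comes before W.

yes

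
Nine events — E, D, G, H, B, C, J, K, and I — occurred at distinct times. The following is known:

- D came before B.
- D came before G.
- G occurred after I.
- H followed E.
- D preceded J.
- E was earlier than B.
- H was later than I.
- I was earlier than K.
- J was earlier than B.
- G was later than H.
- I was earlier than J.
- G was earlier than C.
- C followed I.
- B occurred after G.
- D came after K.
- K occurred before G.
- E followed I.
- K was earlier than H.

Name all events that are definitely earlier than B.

D, E, G, H, I, J, K

Directly stated before B: D, E, G, and J.
H reaches B via H → G → B.
I reaches B via I → J → B.
K reaches B via K → D → B.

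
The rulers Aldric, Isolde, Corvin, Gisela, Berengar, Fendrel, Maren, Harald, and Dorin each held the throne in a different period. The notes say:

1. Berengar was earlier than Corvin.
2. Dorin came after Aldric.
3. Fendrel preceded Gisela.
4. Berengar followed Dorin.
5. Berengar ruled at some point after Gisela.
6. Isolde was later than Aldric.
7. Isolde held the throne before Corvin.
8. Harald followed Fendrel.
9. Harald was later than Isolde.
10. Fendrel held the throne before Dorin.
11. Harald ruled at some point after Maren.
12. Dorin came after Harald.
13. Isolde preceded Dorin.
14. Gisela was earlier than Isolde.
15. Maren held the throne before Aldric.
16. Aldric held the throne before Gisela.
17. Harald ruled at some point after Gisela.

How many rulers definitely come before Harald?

Directly stated before Harald: Fendrel, Gisela, Isolde, and Maren.
Aldric reaches Harald via Aldric → Gisela → Harald.
That's Aldric, Fendrel, Gisela, Isolde, and Maren — 5 in all.

5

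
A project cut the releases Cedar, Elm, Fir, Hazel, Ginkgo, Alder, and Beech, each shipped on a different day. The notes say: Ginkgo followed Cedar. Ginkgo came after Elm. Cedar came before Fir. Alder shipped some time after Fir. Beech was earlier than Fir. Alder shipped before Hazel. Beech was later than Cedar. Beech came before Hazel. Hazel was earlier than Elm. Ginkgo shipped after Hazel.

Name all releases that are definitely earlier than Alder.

Directly stated before Alder: Fir.
Beech reaches Alder via Beech → Fir → Alder.
Cedar reaches Alder via Cedar → Fir → Alder.

Beech, Cedar, Fir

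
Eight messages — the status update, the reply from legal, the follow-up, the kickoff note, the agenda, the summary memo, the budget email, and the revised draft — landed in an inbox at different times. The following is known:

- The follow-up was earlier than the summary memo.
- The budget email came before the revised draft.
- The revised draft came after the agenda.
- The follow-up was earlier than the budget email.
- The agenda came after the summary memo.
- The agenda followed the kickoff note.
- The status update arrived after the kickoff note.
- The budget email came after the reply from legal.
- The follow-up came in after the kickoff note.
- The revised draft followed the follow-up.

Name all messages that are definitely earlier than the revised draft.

Directly stated before the revised draft: the agenda, the budget email, and the follow-up.
The kickoff note reaches the revised draft via the kickoff note → the agenda → the revised draft.
The reply from legal reaches the revised draft via the reply from legal → the budget email → the revised draft.
The summary memo reaches the revised draft via the summary memo → the agenda → the revised draft.
No chain forces the status update ahead of the revised draft.

the agenda, the budget email, the follow-up, the kickoff note, the reply from legal, the summary memo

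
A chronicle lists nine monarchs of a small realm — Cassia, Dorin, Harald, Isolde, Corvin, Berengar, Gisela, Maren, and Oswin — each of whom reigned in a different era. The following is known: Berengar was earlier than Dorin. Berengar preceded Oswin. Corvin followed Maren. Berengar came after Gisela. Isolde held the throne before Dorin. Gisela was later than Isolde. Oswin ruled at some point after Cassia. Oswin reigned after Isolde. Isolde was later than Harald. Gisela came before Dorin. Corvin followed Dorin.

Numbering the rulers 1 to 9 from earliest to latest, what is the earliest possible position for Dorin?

Berengar, Gisela, Harald, and Isolde must all come before Dorin — 4 forced predecessors.
Nothing else is forced ahead of Dorin, so their earliest slot is position 4 + 1 = 5.

5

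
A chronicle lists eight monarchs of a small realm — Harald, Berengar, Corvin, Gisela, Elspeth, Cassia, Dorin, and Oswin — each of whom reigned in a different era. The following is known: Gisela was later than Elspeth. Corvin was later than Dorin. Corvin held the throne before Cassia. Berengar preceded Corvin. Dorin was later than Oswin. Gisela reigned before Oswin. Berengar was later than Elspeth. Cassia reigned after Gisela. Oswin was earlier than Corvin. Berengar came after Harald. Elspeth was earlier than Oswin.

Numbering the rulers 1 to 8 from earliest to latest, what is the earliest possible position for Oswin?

3

Elspeth and Gisela must both come before Oswin — 2 forced predecessors.
Nothing else is forced ahead of Oswin, so their earliest slot is position 2 + 1 = 3.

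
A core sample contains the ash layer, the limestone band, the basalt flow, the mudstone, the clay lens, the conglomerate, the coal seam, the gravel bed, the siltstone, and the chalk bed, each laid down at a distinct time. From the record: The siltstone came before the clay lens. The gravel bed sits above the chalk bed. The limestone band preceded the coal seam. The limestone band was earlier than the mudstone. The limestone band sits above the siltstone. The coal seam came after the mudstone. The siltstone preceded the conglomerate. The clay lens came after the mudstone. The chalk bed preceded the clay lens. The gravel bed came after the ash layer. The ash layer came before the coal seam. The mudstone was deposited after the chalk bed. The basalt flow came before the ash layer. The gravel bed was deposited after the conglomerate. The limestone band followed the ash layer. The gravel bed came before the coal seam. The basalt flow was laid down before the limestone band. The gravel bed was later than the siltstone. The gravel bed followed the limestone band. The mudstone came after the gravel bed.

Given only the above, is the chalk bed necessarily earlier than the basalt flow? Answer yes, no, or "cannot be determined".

No chain of stated constraints runs from the chalk bed to the basalt flow, and none runs from the basalt flow to the chalk bed either.
So the relative order of the chalk bed and the basalt flow is not fixed by the given facts.

cannot be determined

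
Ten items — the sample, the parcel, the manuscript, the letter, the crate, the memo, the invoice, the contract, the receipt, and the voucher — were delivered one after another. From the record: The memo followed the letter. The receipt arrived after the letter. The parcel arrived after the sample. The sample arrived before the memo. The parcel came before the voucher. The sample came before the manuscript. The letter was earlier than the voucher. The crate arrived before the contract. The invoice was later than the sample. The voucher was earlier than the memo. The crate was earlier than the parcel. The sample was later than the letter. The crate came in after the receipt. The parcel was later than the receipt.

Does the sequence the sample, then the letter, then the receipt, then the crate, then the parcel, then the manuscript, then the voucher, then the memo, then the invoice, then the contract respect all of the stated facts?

no

The constraints require the letter before the sample, but in the proposed sequence the sample appears ahead of the letter. That one violation is enough.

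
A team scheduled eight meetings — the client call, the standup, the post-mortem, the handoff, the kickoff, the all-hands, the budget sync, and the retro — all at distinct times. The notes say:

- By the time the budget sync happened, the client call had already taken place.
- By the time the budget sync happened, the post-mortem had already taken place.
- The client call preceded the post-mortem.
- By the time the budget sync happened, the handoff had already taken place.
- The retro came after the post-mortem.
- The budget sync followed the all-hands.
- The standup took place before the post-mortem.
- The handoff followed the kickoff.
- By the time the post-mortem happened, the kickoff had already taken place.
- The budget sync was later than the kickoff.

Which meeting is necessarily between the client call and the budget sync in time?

the post-mortem

Tracing the constraints gives the client call → the post-mortem → the budget sync, so the post-mortem sits after the client call and before the budget sync.
No other meeting is forced both after the client call and before the budget sync.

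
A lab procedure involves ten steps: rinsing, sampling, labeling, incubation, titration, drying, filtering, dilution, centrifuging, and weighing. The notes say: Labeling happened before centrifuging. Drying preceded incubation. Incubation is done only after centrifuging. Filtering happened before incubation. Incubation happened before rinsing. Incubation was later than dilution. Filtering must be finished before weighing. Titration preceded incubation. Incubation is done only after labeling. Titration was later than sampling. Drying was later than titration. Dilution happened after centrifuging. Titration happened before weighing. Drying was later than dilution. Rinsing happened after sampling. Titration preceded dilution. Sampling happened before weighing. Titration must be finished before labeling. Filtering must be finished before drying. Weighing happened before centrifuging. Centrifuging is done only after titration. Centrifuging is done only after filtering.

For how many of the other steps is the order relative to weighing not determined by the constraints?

1

Forced before weighing: filtering, sampling, and titration; forced after weighing: centrifuging, dilution, drying, incubation, and rinsing.
That leaves labeling with no forced order relative to weighing — 1.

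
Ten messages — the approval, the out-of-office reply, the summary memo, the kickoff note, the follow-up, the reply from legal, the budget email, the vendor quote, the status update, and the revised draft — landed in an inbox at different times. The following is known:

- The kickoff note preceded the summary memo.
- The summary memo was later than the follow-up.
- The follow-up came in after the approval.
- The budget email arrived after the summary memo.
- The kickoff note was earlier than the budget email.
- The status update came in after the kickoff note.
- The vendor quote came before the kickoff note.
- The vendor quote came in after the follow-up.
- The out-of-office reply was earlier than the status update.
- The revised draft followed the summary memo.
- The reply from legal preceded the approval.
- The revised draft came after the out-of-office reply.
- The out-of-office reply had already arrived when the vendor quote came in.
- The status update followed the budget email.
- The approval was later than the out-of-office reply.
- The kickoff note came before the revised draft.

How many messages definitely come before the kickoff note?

5

Directly stated before the kickoff note: the vendor quote.
The approval reaches the kickoff note via the approval → the follow-up → the vendor quote → the kickoff note.
The follow-up reaches the kickoff note via the follow-up → the vendor quote → the kickoff note.
The out-of-office reply reaches the kickoff note via the out-of-office reply → the vendor quote → the kickoff note.
Likewise the reply from legal reaches the kickoff note by chaining the stated constraints.
That's the approval, the follow-up, the out-of-office reply, the reply from legal, and the vendor quote — 5 in all.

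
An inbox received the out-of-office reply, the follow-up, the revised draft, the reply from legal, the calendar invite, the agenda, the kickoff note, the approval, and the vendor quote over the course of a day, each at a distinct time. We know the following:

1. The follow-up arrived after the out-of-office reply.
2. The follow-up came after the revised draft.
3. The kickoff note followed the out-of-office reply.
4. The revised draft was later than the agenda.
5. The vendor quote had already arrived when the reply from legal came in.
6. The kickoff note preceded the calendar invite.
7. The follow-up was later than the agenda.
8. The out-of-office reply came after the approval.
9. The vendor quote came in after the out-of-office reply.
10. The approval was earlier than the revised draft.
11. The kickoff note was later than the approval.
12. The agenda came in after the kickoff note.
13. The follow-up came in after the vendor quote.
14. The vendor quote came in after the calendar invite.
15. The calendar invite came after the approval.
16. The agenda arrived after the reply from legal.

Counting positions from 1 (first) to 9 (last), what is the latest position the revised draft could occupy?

The revised draft must come before the follow-up — 1 message forced after it.
Everything else can be placed before the revised draft in some valid order, so the revised draft can sit as late as position 9 − 1 = 8.

8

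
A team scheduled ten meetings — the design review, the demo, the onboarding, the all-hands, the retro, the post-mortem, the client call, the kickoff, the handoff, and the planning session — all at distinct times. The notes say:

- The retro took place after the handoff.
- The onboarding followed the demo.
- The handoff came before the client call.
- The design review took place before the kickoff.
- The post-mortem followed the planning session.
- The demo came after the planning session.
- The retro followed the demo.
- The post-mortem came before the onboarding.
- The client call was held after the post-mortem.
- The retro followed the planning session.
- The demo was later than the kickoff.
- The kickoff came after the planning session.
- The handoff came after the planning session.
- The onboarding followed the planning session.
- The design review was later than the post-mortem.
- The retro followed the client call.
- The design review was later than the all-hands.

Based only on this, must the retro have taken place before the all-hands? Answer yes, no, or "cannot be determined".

Tracing the constraints gives the all-hands → the design review → the kickoff → the demo → the retro, so the all-hands must come before the retro.
That means the retro cannot be before the all-hands.

no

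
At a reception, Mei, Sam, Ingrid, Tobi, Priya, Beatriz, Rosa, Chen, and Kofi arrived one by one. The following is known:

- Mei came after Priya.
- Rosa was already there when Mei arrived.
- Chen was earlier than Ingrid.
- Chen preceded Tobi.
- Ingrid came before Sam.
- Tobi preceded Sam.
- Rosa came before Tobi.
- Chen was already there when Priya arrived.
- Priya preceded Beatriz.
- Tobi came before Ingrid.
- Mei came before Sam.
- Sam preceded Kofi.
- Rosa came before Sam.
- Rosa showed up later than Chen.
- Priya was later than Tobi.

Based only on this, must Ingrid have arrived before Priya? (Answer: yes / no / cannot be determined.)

cannot be determined

No chain of stated constraints runs from Ingrid to Priya, and none runs from Priya to Ingrid either.
So the relative order of Ingrid and Priya is not fixed by the given facts.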